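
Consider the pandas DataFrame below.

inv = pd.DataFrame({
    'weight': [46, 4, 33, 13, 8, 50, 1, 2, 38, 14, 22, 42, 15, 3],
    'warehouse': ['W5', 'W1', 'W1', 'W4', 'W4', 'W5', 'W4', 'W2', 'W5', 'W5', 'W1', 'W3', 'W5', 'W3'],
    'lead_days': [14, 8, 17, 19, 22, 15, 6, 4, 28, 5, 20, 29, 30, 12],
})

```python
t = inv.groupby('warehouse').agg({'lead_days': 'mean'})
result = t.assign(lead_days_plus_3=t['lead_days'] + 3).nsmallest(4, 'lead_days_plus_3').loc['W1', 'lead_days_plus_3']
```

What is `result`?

group by warehouse, mean of lead_days:
           lead_days
warehouse           
W1         15.000000
W2          4.000000
W3         20.500000
W4         15.666667
W5         18.400000
add column lead_days_plus_3 = t['lead_days'] + 3:
           lead_days  lead_days_plus_3
warehouse                             
W1         15.000000         18.000000
W2          4.000000          7.000000
W3         20.500000         23.500000
W4         15.666667         18.666667
W5         18.400000         21.400000
take 4 rows with smallest lead_days_plus_3:
           lead_days  lead_days_plus_3
warehouse                             
W2          4.000000          7.000000
W1         15.000000         18.000000
W4         15.666667         18.666667
W5         18.400000         21.400000
Taking the value at row 'W1', column 'lead_days_plus_3' gives 18.0.

18.0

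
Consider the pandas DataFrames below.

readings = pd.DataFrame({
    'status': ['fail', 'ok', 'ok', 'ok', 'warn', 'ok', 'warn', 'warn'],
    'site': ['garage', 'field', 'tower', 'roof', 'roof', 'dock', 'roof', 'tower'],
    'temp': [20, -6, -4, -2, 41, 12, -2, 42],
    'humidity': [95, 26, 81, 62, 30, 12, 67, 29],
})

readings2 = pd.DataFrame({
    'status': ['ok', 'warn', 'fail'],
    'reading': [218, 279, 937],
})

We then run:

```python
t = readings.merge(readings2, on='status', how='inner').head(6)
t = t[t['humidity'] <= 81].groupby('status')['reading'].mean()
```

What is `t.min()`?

merge on 'status' (how='inner') → 8 rows:
  status    site  temp  humidity  reading
0   fail  garage    20        95      937
1     ok   field    -6        26      218
2     ok   tower    -4        81      218
3     ok    roof    -2        62      218
4   warn    roof    41        30      279
5     ok    dock    12        12      218
6   warn    roof    -2        67      279
7   warn   tower    42        29      279
take first 6 rows:
  status    site  temp  humidity  reading
0   fail  garage    20        95      937
1     ok   field    -6        26      218
2     ok   tower    -4        81      218
3     ok    roof    -2        62      218
4   warn    roof    41        30      279
5     ok    dock    12        12      218
filter rows where humidity <= 81:
  status   site  temp  humidity  reading
1     ok  field    -6        26      218
2     ok  tower    -4        81      218
3     ok   roof    -2        62      218
4   warn   roof    41        30      279
5     ok   dock    12        12      218
group by status, mean of reading:
status
ok      218.0
warn    279.0
Name: reading, dtype: float64
Hence 218.0.

218.0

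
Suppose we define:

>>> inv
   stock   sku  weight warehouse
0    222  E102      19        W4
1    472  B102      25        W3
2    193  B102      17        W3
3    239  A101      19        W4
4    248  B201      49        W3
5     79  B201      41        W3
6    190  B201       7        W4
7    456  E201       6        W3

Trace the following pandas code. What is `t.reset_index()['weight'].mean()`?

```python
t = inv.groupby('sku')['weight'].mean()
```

19.4666666667

group by sku, mean of weight:
sku
A101    19.000000
B102    21.000000
B201    32.333333
E102    19.000000
E201     6.000000
Name: weight, dtype: float64
reset_index():
    sku     weight
0  A101  19.000000
1  B102  21.000000
2  B201  32.333333
3  E102  19.000000
4  E201   6.000000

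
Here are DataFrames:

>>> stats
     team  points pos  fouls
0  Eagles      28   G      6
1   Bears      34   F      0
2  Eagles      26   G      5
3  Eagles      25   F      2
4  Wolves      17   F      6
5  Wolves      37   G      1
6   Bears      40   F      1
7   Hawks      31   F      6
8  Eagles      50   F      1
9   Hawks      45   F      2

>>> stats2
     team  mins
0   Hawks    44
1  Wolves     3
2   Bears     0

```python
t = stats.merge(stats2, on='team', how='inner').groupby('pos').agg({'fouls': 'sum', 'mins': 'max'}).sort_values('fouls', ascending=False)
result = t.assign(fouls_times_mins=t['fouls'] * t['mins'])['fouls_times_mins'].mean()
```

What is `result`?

331.5

merge on 'team' (how='inner') → 6 rows:
     team  points pos  fouls  mins
0   Bears      34   F      0     0
1  Wolves      17   F      6     3
2  Wolves      37   G      1     3
3   Bears      40   F      1     0
4   Hawks      31   F      6    44
5   Hawks      45   F      2    44
group by pos: sum(fouls), max(mins):
     fouls  mins
pos             
F       15    44
G        1     3
sort by fouls descending:
     fouls  mins
pos             
F       15    44
G        1     3
add column fouls_times_mins = t['fouls'] * t['mins']:
     fouls  mins  fouls_times_mins
pos                               
F       15    44               660
G        1     3                 3
Then the mean of column 'fouls_times_mins': 331.5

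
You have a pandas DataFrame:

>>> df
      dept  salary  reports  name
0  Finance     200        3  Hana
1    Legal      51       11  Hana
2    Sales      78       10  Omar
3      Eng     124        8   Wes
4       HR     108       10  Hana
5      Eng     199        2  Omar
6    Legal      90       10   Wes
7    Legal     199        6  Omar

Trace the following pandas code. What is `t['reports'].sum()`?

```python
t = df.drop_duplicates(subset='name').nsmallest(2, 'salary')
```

18

drop duplicate name (keep=first):
      dept  salary  reports  name
0  Finance     200        3  Hana
2    Sales      78       10  Omar
3      Eng     124        8   Wes
take 2 rows with smallest salary:
    dept  salary  reports  name
2  Sales      78       10  Omar
3    Eng     124        8   Wes
Then the sum of column 'reports': 18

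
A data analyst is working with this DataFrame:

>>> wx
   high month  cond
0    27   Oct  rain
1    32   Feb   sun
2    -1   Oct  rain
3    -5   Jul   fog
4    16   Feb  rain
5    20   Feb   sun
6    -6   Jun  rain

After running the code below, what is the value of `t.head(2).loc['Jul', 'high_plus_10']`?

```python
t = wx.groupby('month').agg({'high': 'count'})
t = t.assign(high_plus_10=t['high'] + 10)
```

11

group by month, count of high:
       high
month      
Feb       3
Jul       1
Jun       1
Oct       2
add column high_plus_10 = t['high'] + 10:
       high  high_plus_10
month                    
Feb       3            13
Jul       1            11
Jun       1            11
Oct       2            12
take first 2 rows:
       high  high_plus_10
month                    
Feb       3            13
Jul       1            11
Reading off the value at row 'Jul', column 'high_plus_10', we get 11.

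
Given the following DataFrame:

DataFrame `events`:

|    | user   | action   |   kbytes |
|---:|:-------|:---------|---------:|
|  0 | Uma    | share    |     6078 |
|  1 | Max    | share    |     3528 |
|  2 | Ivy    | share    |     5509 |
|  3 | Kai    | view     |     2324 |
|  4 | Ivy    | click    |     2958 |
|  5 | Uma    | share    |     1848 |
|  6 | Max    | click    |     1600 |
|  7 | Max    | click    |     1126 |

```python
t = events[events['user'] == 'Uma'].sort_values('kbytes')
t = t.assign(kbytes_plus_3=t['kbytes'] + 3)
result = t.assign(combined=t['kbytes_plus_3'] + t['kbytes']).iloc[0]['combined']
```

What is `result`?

filter rows where user == 'Uma':
  user action  kbytes
0  Uma  share    6078
5  Uma  share    1848
sort by kbytes:
  user action  kbytes
5  Uma  share    1848
0  Uma  share    6078
add column kbytes_plus_3 = t['kbytes'] + 3:
  user action  kbytes  kbytes_plus_3
5  Uma  share    1848           1851
0  Uma  share    6078           6081
add column combined = t['kbytes_plus_3'] + t['kbytes']:
  user action  kbytes  kbytes_plus_3  combined
5  Uma  share    1848           1851      3699
0  Uma  share    6078           6081     12159
So iloc[0]['combined'] = 3699.

3699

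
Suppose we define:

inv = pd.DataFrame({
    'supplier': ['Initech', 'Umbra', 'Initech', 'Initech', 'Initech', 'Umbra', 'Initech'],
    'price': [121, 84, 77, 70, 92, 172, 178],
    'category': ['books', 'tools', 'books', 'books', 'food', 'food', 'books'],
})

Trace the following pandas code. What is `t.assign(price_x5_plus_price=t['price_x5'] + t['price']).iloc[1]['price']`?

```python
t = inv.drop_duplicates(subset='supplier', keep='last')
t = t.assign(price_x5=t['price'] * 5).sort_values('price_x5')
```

178

drop duplicate supplier (keep=last):
  supplier  price category
5    Umbra    172     food
6  Initech    178    books
add column price_x5 = t['price'] * 5:
  supplier  price category  price_x5
5    Umbra    172     food       860
6  Initech    178    books       890
sort by price_x5:
  supplier  price category  price_x5
5    Umbra    172     food       860
6  Initech    178    books       890
add column price_x5_plus_price = t['price_x5'] + t['price']:
  supplier  price category  price_x5  price_x5_plus_price
5    Umbra    172     food       860                 1032
6  Initech    178    books       890                 1068
Reading off the value at position 1, column 'price', we get 178.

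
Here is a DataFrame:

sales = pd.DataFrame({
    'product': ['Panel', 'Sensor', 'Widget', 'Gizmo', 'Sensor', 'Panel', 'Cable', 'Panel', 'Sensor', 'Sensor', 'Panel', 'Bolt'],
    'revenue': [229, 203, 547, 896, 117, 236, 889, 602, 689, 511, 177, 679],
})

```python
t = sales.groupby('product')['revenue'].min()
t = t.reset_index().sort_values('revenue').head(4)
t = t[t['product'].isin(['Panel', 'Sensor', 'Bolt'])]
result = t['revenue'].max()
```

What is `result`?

group by product, min of revenue:
product
Bolt      679
Cable     889
Gizmo     896
Panel     177
Sensor    117
Widget    547
Name: revenue, dtype: int64
reset_index():
  product  revenue
0    Bolt      679
1   Cable      889
2   Gizmo      896
3   Panel      177
4  Sensor      117
5  Widget      547
sort by revenue:
  product  revenue
4  Sensor      117
3   Panel      177
5  Widget      547
0    Bolt      679
1   Cable      889
2   Gizmo      896
take first 4 rows:
  product  revenue
4  Sensor      117
3   Panel      177
5  Widget      547
0    Bolt      679
filter rows where product in ['Panel', 'Sensor', 'Bolt']:
  product  revenue
4  Sensor      117
3   Panel      177
0    Bolt      679
Taking the max of column 'revenue' gives 679.

679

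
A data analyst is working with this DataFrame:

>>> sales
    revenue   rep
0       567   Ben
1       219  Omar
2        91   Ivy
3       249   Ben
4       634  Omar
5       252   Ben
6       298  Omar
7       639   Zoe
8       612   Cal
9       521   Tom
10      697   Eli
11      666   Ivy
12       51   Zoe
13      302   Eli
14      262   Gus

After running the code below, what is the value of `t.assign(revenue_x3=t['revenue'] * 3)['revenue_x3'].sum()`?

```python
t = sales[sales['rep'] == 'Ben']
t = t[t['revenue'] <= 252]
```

1503

filter rows where rep == 'Ben':
   revenue  rep
0      567  Ben
3      249  Ben
5      252  Ben
filter rows where revenue <= 252:
   revenue  rep
3      249  Ben
5      252  Ben
add column revenue_x3 = t['revenue'] * 3:
   revenue  rep  revenue_x3
3      249  Ben         747
5      252  Ben         756
sum of column 'revenue_x3' → 1503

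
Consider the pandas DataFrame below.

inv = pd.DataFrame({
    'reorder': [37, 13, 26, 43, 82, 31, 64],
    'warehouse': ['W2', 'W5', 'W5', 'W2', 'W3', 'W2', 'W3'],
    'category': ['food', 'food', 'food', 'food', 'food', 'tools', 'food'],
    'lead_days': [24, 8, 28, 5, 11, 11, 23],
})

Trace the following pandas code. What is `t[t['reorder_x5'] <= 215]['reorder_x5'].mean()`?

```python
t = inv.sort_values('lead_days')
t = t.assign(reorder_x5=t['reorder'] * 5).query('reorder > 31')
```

sort by lead_days:
   reorder warehouse category  lead_days
3       43        W2     food          5
1       13        W5     food          8
4       82        W3     food         11
5       31        W2    tools         11
6       64        W3     food         23
0       37        W2     food         24
2       26        W5     food         28
add column reorder_x5 = t['reorder'] * 5:
   reorder warehouse category  lead_days  reorder_x5
3       43        W2     food          5         215
1       13        W5     food          8          65
4       82        W3     food         11         410
5       31        W2    tools         11         155
6       64        W3     food         23         320
0       37        W2     food         24         185
2       26        W5     food         28         130
filter rows where reorder > 31:
   reorder warehouse category  lead_days  reorder_x5
3       43        W2     food          5         215
4       82        W3     food         11         410
6       64        W3     food         23         320
0       37        W2     food         24         185
filter rows where reorder_x5 <= 215:
   reorder warehouse category  lead_days  reorder_x5
3       43        W2     food          5         215
0       37        W2     food         24         185
So mean() = 200.0.

200.0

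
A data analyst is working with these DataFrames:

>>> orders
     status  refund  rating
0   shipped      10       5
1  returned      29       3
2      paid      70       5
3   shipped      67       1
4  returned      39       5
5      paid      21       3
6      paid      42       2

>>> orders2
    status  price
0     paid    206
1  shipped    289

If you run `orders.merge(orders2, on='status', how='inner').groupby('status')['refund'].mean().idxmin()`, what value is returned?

merge on 'status' (how='inner') → 5 rows:
    status  refund  rating  price
0  shipped      10       5    289
1     paid      70       5    206
2  shipped      67       1    289
3     paid      21       3    206
4     paid      42       2    206
group by status, mean of refund:
status
paid       44.333333
shipped    38.500000
Name: refund, dtype: float64
Hence shipped.

shipped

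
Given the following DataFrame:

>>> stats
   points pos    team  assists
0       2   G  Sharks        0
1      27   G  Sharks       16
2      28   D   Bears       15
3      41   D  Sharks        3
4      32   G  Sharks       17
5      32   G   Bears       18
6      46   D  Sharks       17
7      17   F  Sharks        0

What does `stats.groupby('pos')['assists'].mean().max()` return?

group by pos, mean of assists:
pos
D    11.666667
F     0.000000
G    12.750000
Name: assists, dtype: float64

12.75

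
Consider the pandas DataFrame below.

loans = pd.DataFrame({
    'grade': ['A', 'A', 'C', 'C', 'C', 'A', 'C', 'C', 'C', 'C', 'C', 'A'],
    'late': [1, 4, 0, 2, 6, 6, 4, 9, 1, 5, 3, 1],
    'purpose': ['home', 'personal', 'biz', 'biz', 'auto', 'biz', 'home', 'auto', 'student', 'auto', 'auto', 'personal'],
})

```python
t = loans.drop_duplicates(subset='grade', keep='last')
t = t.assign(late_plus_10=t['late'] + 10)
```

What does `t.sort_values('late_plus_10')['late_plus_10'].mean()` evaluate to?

12.0

drop duplicate grade (keep=last):
   grade  late   purpose
10     C     3      auto
11     A     1  personal
add column late_plus_10 = t['late'] + 10:
   grade  late   purpose  late_plus_10
10     C     3      auto            13
11     A     1  personal            11
sort by late_plus_10:
   grade  late   purpose  late_plus_10
11     A     1  personal            11
10     C     3      auto            13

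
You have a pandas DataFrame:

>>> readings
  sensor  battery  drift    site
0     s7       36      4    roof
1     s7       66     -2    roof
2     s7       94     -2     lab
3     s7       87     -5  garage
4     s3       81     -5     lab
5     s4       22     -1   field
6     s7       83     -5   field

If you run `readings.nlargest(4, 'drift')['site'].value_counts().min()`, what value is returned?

take 4 rows with largest drift:
  sensor  battery  drift   site
0     s7       36      4   roof
5     s4       22     -1  field
1     s7       66     -2   roof
2     s7       94     -2    lab
value_counts of site:
site
roof     2
field    1
lab      1
Name: count, dtype: int64

1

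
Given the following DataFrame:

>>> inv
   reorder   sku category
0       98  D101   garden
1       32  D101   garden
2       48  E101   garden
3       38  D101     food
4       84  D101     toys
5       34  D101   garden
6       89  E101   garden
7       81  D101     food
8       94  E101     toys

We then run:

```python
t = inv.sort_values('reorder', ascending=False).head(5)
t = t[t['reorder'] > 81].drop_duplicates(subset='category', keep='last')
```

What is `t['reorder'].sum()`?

sort by reorder descending:
   reorder   sku category
0       98  D101   garden
8       94  E101     toys
6       89  E101   garden
4       84  D101     toys
7       81  D101     food
2       48  E101   garden
3       38  D101     food
5       34  D101   garden
1       32  D101   garden
take first 5 rows:
   reorder   sku category
0       98  D101   garden
8       94  E101     toys
6       89  E101   garden
4       84  D101     toys
7       81  D101     food
filter rows where reorder > 81:
   reorder   sku category
0       98  D101   garden
8       94  E101     toys
6       89  E101   garden
4       84  D101     toys
drop duplicate category (keep=last):
   reorder   sku category
6       89  E101   garden
4       84  D101     toys

173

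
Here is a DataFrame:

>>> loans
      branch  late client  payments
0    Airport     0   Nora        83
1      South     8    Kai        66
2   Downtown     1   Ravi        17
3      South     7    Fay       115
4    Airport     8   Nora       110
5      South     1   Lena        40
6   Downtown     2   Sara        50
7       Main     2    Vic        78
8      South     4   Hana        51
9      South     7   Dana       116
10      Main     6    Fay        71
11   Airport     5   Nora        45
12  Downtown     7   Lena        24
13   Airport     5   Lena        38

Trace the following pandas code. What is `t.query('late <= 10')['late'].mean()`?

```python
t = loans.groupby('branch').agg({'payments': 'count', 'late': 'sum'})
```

group by branch: count(payments), sum(late):
          payments  late
branch                  
Airport          4    18
Downtown         3    10
Main             2     8
South            5    27
filter rows where late <= 10:
          payments  late
branch                  
Downtown         3    10
Main             2     8
Reading off the mean of column 'late', we get 9.0.

9.0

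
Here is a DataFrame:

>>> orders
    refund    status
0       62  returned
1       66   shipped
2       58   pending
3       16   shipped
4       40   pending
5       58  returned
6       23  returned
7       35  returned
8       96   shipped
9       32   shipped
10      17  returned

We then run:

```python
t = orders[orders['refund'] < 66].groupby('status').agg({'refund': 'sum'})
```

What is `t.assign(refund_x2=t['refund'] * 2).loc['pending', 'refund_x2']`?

196

filter rows where refund < 66:
    refund    status
0       62  returned
2       58   pending
3       16   shipped
4       40   pending
5       58  returned
6       23  returned
7       35  returned
9       32   shipped
10      17  returned
group by status, sum of refund:
          refund
status          
pending       98
returned     195
shipped       48
add column refund_x2 = t['refund'] * 2:
          refund  refund_x2
status                     
pending       98        196
returned     195        390
shipped       48         96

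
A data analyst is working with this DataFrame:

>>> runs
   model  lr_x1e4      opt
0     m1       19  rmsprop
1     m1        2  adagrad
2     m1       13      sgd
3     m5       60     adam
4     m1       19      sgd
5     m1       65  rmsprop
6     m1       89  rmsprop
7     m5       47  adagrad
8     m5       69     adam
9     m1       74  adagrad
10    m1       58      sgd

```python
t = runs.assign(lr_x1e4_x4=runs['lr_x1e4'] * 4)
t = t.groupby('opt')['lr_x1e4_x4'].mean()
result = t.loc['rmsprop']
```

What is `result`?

add column lr_x1e4_x4 = runs['lr_x1e4'] * 4:
   model  lr_x1e4      opt  lr_x1e4_x4
0     m1       19  rmsprop          76
1     m1        2  adagrad           8
2     m1       13      sgd          52
3     m5       60     adam         240
4     m1       19      sgd          76
5     m1       65  rmsprop         260
6     m1       89  rmsprop         356
7     m5       47  adagrad         188
8     m5       69     adam         276
9     m1       74  adagrad         296
10    m1       58      sgd         232
group by opt, mean of lr_x1e4_x4:
opt
adagrad    164.000000
adam       258.000000
rmsprop    230.666667
sgd        120.000000
Name: lr_x1e4_x4, dtype: float64
Reading off the value at index 'rmsprop', we get 230.666666667.

230.666666667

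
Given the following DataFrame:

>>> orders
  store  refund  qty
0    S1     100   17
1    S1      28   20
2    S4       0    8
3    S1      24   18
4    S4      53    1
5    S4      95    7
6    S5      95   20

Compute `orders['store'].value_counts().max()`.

value_counts of store:
store
S1    3
S4    3
S5    1
Name: count, dtype: int64
Hence 3.

3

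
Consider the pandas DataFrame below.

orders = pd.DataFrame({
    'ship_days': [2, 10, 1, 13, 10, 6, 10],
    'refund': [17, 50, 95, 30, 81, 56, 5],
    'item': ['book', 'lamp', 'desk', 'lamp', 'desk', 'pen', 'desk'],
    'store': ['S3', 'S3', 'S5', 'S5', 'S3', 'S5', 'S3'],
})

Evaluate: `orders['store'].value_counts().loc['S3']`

value_counts of store:
store
S3    4
S5    3
Name: count, dtype: int64
The value at index 'S3' is 4.

4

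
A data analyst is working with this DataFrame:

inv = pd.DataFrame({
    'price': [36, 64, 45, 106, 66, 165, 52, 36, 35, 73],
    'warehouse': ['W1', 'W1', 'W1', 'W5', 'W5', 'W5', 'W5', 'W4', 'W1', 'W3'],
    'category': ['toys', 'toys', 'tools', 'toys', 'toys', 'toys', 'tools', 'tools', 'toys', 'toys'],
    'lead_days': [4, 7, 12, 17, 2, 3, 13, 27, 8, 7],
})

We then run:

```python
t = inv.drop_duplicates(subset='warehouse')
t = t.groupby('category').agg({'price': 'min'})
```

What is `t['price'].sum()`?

drop duplicate warehouse (keep=first):
   price warehouse category  lead_days
0     36        W1     toys          4
3    106        W5     toys         17
7     36        W4    tools         27
9     73        W3     toys          7
group by category, min of price:
          price
category       
tools        36
toys         36
Hence 72.

72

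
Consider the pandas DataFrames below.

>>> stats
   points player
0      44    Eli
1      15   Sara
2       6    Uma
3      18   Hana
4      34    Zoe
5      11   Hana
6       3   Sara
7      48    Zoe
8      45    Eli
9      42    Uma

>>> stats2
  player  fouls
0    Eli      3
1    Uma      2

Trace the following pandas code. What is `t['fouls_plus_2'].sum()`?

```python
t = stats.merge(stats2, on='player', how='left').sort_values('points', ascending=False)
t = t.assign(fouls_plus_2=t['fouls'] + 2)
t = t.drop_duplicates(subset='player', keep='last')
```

merge on 'player' (how='left') → 10 rows:
   points player  fouls
0      44    Eli    3.0
1      15   Sara    NaN
2       6    Uma    2.0
3      18   Hana    NaN
4      34    Zoe    NaN
5      11   Hana    NaN
6       3   Sara    NaN
7      48    Zoe    NaN
8      45    Eli    3.0
9      42    Uma    2.0
sort by points descending:
   points player  fouls
7      48    Zoe    NaN
8      45    Eli    3.0
0      44    Eli    3.0
9      42    Uma    2.0
4      34    Zoe    NaN
3      18   Hana    NaN
1      15   Sara    NaN
5      11   Hana    NaN
2       6    Uma    2.0
6       3   Sara    NaN
add column fouls_plus_2 = t['fouls'] + 2:
   points player  fouls  fouls_plus_2
7      48    Zoe    NaN           NaN
8      45    Eli    3.0           5.0
0      44    Eli    3.0           5.0
9      42    Uma    2.0           4.0
4      34    Zoe    NaN           NaN
3      18   Hana    NaN           NaN
1      15   Sara    NaN           NaN
5      11   Hana    NaN           NaN
2       6    Uma    2.0           4.0
6       3   Sara    NaN           NaN
drop duplicate player (keep=last):
   points player  fouls  fouls_plus_2
0      44    Eli    3.0           5.0
4      34    Zoe    NaN           NaN
5      11   Hana    NaN           NaN
2       6    Uma    2.0           4.0
6       3   Sara    NaN           NaN
Finally, sum of column 'fouls_plus_2' = 9.0.

9.0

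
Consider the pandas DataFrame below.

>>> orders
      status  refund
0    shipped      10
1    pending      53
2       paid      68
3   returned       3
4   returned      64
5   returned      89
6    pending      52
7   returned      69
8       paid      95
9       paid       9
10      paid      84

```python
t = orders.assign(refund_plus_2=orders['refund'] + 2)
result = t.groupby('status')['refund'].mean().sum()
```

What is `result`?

add column refund_plus_2 = orders['refund'] + 2:
      status  refund  refund_plus_2
0    shipped      10             12
1    pending      53             55
2       paid      68             70
3   returned       3              5
4   returned      64             66
5   returned      89             91
6    pending      52             54
7   returned      69             71
8       paid      95             97
9       paid       9             11
10      paid      84             86
group by status, mean of refund:
status
paid        64.00
pending     52.50
returned    56.25
shipped     10.00
Name: refund, dtype: float64
So sum() = 182.75.

182.75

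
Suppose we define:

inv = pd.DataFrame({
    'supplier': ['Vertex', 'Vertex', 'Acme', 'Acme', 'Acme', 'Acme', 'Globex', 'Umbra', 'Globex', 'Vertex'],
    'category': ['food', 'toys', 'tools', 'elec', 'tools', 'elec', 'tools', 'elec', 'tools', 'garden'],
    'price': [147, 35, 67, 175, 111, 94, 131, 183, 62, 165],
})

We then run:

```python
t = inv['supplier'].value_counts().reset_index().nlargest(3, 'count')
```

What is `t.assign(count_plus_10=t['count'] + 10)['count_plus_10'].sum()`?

39

value_counts of supplier:
supplier
Acme      4
Vertex    3
Globex    2
Umbra     1
Name: count, dtype: int64
reset_index():
  supplier  count
0     Acme      4
1   Vertex      3
2   Globex      2
3    Umbra      1
take 3 rows with largest count:
  supplier  count
0     Acme      4
1   Vertex      3
2   Globex      2
add column count_plus_10 = t['count'] + 10:
  supplier  count  count_plus_10
0     Acme      4             14
1   Vertex      3             13
2   Globex      2             12
Taking the sum of column 'count_plus_10' gives 39.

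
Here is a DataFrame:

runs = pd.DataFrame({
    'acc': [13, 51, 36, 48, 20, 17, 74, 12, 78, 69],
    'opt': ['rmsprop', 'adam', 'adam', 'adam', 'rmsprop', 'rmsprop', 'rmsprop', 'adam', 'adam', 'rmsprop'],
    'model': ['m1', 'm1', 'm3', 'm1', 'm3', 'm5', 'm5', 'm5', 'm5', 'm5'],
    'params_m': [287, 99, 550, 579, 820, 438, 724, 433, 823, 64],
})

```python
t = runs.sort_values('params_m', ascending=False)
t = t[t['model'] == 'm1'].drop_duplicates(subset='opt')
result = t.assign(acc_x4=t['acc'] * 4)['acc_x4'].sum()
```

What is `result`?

244

sort by params_m descending:
   acc      opt model  params_m
8   78     adam    m5       823
4   20  rmsprop    m3       820
6   74  rmsprop    m5       724
3   48     adam    m1       579
2   36     adam    m3       550
5   17  rmsprop    m5       438
7   12     adam    m5       433
0   13  rmsprop    m1       287
1   51     adam    m1        99
9   69  rmsprop    m5        64
filter rows where model == 'm1':
   acc      opt model  params_m
3   48     adam    m1       579
0   13  rmsprop    m1       287
1   51     adam    m1        99
drop duplicate opt (keep=first):
   acc      opt model  params_m
3   48     adam    m1       579
0   13  rmsprop    m1       287
add column acc_x4 = t['acc'] * 4:
   acc      opt model  params_m  acc_x4
3   48     adam    m1       579     192
0   13  rmsprop    m1       287      52
So sum() = 244.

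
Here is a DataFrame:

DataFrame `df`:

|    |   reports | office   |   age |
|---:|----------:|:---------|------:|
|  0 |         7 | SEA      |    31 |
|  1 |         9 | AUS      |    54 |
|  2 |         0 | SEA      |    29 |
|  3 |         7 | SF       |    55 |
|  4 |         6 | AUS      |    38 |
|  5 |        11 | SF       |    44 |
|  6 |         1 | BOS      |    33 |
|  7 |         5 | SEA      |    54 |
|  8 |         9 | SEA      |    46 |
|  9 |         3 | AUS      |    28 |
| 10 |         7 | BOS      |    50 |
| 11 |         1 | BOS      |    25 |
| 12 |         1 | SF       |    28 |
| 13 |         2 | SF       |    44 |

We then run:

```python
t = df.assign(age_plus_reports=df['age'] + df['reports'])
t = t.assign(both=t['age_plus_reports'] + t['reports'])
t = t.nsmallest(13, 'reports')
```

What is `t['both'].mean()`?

48.5384615385

add column age_plus_reports = df['age'] + df['reports']:
    reports office  age  age_plus_reports
0         7    SEA   31                38
1         9    AUS   54                63
2         0    SEA   29                29
3         7     SF   55                62
4         6    AUS   38                44
5        11     SF   44                55
6         1    BOS   33                34
7         5    SEA   54                59
8         9    SEA   46                55
9         3    AUS   28                31
10        7    BOS   50                57
11        1    BOS   25                26
12        1     SF   28                29
13        2     SF   44                46
add column both = t['age_plus_reports'] + t['reports']:
    reports office  age  age_plus_reports  both
0         7    SEA   31                38    45
1         9    AUS   54                63    72
2         0    SEA   29                29    29
3         7     SF   55                62    69
4         6    AUS   38                44    50
5        11     SF   44                55    66
6         1    BOS   33                34    35
7         5    SEA   54                59    64
8         9    SEA   46                55    64
9         3    AUS   28                31    34
10        7    BOS   50                57    64
11        1    BOS   25                26    27
12        1     SF   28                29    30
13        2     SF   44                46    48
take 13 rows with smallest reports:
    reports office  age  age_plus_reports  both
2         0    SEA   29                29    29
6         1    BOS   33                34    35
11        1    BOS   25                26    27
12        1     SF   28                29    30
13        2     SF   44                46    48
9         3    AUS   28                31    34
7         5    SEA   54                59    64
4         6    AUS   38                44    50
0         7    SEA   31                38    45
3         7     SF   55                62    69
10        7    BOS   50                57    64
1         9    AUS   54                63    72
8         9    SEA   46                55    64
Finally, mean of column 'both' = 48.5384615385.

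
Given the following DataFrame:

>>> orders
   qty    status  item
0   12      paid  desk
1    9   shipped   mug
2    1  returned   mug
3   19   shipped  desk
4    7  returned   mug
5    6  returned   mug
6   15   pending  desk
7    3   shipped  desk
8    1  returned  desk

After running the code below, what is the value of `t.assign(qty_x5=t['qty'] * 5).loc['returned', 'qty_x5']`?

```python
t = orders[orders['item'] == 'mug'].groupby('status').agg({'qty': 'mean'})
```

23.3333333333

filter rows where item == 'mug':
   qty    status item
1    9   shipped  mug
2    1  returned  mug
4    7  returned  mug
5    6  returned  mug
group by status, mean of qty:
               qty
status            
returned  4.666667
shipped   9.000000
add column qty_x5 = t['qty'] * 5:
               qty     qty_x5
status                       
returned  4.666667  23.333333
shipped   9.000000  45.000000
So loc['returned', 'qty_x5'] = 23.3333333333.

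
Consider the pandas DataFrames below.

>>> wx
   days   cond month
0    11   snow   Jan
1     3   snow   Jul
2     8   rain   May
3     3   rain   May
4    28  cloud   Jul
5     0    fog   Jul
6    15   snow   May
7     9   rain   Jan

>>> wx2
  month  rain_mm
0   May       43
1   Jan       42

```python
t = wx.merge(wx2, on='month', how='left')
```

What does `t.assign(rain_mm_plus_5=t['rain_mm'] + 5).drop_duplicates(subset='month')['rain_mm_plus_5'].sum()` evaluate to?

95.0

merge on 'month' (how='left') → 8 rows:
   days   cond month  rain_mm
0    11   snow   Jan     42.0
1     3   snow   Jul      NaN
2     8   rain   May     43.0
3     3   rain   May     43.0
4    28  cloud   Jul      NaN
5     0    fog   Jul      NaN
6    15   snow   May     43.0
7     9   rain   Jan     42.0
add column rain_mm_plus_5 = t['rain_mm'] + 5:
   days   cond month  rain_mm  rain_mm_plus_5
0    11   snow   Jan     42.0            47.0
1     3   snow   Jul      NaN             NaN
2     8   rain   May     43.0            48.0
3     3   rain   May     43.0            48.0
4    28  cloud   Jul      NaN             NaN
5     0    fog   Jul      NaN             NaN
6    15   snow   May     43.0            48.0
7     9   rain   Jan     42.0            47.0
drop duplicate month (keep=first):
   days  cond month  rain_mm  rain_mm_plus_5
0    11  snow   Jan     42.0            47.0
1     3  snow   Jul      NaN             NaN
2     8  rain   May     43.0            48.0
The sum of column 'rain_mm_plus_5' is 95.0.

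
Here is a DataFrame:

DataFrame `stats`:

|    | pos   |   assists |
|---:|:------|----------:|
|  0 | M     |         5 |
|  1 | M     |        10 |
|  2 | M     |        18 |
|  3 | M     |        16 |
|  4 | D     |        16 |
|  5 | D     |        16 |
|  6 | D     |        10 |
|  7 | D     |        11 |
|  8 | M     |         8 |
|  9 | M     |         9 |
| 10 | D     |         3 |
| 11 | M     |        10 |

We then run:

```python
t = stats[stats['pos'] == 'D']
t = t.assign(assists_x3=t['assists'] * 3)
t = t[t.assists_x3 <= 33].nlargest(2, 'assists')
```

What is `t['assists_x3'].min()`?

30

filter rows where pos == 'D':
   pos  assists
4    D       16
5    D       16
6    D       10
7    D       11
10   D        3
add column assists_x3 = t['assists'] * 3:
   pos  assists  assists_x3
4    D       16          48
5    D       16          48
6    D       10          30
7    D       11          33
10   D        3           9
filter rows where assists_x3 <= 33:
   pos  assists  assists_x3
6    D       10          30
7    D       11          33
10   D        3           9
take 2 rows with largest assists:
  pos  assists  assists_x3
7   D       11          33
6   D       10          30
Reading off the min of column 'assists_x3', we get 30.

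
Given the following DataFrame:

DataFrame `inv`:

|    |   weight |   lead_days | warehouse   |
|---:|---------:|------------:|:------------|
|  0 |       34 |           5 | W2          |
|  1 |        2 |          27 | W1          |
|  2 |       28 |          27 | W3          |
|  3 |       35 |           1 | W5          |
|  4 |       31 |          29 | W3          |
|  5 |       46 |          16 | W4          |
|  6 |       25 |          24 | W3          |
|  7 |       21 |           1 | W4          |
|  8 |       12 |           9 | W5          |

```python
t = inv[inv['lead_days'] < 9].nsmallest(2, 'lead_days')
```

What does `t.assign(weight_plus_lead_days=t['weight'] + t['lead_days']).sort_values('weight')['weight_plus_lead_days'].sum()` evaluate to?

filter rows where lead_days < 9:
   weight  lead_days warehouse
0      34          5        W2
3      35          1        W5
7      21          1        W4
take 2 rows with smallest lead_days:
   weight  lead_days warehouse
3      35          1        W5
7      21          1        W4
add column weight_plus_lead_days = t['weight'] + t['lead_days']:
   weight  lead_days warehouse  weight_plus_lead_days
3      35          1        W5                     36
7      21          1        W4                     22
sort by weight:
   weight  lead_days warehouse  weight_plus_lead_days
7      21          1        W4                     22
3      35          1        W5                     36
Then the sum of column 'weight_plus_lead_days': 58

58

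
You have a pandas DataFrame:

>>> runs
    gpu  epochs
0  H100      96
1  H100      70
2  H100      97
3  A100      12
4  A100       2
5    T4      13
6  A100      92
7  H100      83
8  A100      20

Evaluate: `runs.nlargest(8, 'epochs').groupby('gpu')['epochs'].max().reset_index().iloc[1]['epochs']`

take 8 rows with largest epochs:
    gpu  epochs
2  H100      97
0  H100      96
6  A100      92
7  H100      83
1  H100      70
8  A100      20
5    T4      13
3  A100      12
group by gpu, max of epochs:
gpu
A100    92
H100    97
T4      13
Name: epochs, dtype: int64
reset_index():
    gpu  epochs
0  A100      92
1  H100      97
2    T4      13

97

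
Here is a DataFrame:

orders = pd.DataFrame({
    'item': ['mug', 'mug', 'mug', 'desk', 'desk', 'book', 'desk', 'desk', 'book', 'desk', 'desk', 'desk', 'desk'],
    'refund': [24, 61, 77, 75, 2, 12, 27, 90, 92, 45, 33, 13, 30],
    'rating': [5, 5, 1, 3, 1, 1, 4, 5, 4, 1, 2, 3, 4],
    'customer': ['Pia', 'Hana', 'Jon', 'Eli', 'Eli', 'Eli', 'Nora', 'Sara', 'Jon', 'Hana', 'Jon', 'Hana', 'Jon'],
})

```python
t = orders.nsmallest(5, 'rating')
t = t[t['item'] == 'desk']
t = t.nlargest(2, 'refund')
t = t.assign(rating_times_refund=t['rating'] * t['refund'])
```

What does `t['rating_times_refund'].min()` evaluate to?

take 5 rows with smallest rating:
    item  refund  rating customer
2    mug      77       1      Jon
4   desk       2       1      Eli
5   book      12       1      Eli
9   desk      45       1     Hana
10  desk      33       2      Jon
filter rows where item == 'desk':
    item  refund  rating customer
4   desk       2       1      Eli
9   desk      45       1     Hana
10  desk      33       2      Jon
take 2 rows with largest refund:
    item  refund  rating customer
9   desk      45       1     Hana
10  desk      33       2      Jon
add column rating_times_refund = t['rating'] * t['refund']:
    item  refund  rating customer  rating_times_refund
9   desk      45       1     Hana                   45
10  desk      33       2      Jon                   66
The min of column 'rating_times_refund' is 45.

45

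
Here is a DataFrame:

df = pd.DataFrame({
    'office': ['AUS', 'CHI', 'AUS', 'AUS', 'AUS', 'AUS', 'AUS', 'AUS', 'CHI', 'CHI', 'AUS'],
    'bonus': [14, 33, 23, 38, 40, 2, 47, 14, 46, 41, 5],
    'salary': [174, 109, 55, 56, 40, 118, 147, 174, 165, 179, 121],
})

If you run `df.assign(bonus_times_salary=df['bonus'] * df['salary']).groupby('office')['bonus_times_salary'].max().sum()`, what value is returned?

14499

add column bonus_times_salary = df['bonus'] * df['salary']:
   office  bonus  salary  bonus_times_salary
0     AUS     14     174                2436
1     CHI     33     109                3597
2     AUS     23      55                1265
3     AUS     38      56                2128
4     AUS     40      40                1600
5     AUS      2     118                 236
6     AUS     47     147                6909
7     AUS     14     174                2436
8     CHI     46     165                7590
9     CHI     41     179                7339
10    AUS      5     121                 605
group by office, max of bonus_times_salary:
office
AUS    6909
CHI    7590
Name: bonus_times_salary, dtype: int64
sum of the resulting series → 14499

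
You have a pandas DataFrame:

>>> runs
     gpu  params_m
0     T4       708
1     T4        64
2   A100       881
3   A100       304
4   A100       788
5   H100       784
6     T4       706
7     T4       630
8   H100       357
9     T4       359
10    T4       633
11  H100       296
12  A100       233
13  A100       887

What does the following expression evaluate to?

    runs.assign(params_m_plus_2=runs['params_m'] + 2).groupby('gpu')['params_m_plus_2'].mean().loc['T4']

add column params_m_plus_2 = runs['params_m'] + 2:
     gpu  params_m  params_m_plus_2
0     T4       708              710
1     T4        64               66
2   A100       881              883
3   A100       304              306
4   A100       788              790
5   H100       784              786
6     T4       706              708
7     T4       630              632
8   H100       357              359
9     T4       359              361
10    T4       633              635
11  H100       296              298
12  A100       233              235
13  A100       887              889
group by gpu, mean of params_m_plus_2:
gpu
A100    620.600000
H100    481.000000
T4      518.666667
Name: params_m_plus_2, dtype: float64

518.666666667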